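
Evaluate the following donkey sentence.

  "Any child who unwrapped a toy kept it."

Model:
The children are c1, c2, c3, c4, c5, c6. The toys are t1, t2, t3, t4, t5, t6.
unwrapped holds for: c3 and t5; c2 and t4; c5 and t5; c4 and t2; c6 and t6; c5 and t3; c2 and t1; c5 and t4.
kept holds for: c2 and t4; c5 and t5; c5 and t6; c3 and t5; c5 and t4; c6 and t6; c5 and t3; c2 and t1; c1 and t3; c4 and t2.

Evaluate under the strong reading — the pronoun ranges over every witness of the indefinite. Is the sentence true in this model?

"it" takes "a toy" as antecedent — a donkey pronoun bound across the clause boundary.
Strong reading: for every (c,t) with unwrapped(c,t), kept(c,t).
Restrictor pairs: (c2,t1) ✓  (c2,t4) ✓  (c3,t5) ✓  (c4,t2) ✓  (c5,t3) ✓  (c5,t4) ✓  (c5,t5) ✓  (c6,t6) ✓
Every restrictor pair satisfies the scope.

True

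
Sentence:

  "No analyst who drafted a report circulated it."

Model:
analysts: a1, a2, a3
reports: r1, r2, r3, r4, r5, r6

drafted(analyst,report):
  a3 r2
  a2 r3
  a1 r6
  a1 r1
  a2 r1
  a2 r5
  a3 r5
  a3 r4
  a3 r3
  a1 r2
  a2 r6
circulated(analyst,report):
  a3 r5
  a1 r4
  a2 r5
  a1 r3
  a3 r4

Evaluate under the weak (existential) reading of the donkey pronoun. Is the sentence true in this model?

"it" takes "a report" as antecedent — a donkey pronoun bound across the clause boundary.
Truth condition: for no (a,r) with drafted(a,r) does circulated(a,r) hold.
Restrictor pairs — does the scope hold? (a1,r1):fails  (a1,r2):fails  (a1,r6):fails  (a2,r1):fails  (a2,r3):fails  (a2,r5):holds  (a2,r6):fails  (a3,r2):fails  (a3,r3):fails  (a3,r4):holds  (a3,r5):holds
Scope holds for 3 pair(s), so the sentence is false.

False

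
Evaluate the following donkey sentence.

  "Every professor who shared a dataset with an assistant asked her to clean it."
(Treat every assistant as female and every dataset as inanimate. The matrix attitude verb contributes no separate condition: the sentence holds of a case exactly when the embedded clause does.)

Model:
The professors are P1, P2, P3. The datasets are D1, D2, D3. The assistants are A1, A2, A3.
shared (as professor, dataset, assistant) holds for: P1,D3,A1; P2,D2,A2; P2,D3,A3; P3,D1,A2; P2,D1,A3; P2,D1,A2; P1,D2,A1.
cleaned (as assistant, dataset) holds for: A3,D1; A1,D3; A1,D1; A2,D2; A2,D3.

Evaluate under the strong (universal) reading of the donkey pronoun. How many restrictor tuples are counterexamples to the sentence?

4

"her" takes "an assistant" as antecedent and "it" takes "a dataset"; both are donkey pronouns co-varying with the restrictor.
Strong reading: for every (p,d,a) with shared(p,d,a), cleaned(a,d).
Restrictor triples: (P1,D2,A1)→cleaned(A1,D2) ✗  (P1,D3,A1)→cleaned(A1,D3) ✓  (P2,D1,A2)→cleaned(A2,D1) ✗  (P2,D1,A3)→cleaned(A3,D1) ✓  (P2,D2,A2)→cleaned(A2,D2) ✓  (P2,D3,A3)→cleaned(A3,D3) ✗  (P3,D1,A2)→cleaned(A2,D1) ✗
Counterexamples (restrictor triples failing the scope): 4.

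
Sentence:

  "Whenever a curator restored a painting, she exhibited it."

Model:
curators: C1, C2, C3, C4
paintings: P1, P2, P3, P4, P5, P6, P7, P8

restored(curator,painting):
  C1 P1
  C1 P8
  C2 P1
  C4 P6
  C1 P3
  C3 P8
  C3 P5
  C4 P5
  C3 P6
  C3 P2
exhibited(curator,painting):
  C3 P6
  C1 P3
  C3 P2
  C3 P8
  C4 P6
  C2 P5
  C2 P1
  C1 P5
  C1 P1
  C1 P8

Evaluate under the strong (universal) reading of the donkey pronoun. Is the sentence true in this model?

"it" takes "a painting" as antecedent — a donkey pronoun bound across the clause boundary.
Strong reading: for every (c,p) with restored(c,p), exhibited(c,p).
Restrictor pairs: (C1,P1) ✓  (C1,P3) ✓  (C1,P8) ✓  (C2,P1) ✓  (C3,P2) ✓  (C3,P5) ✗  (C3,P6) ✓  (C3,P8) ✓  (C4,P5) ✗  (C4,P6) ✓
Counterexample: (C3,P5) is in restored but fails the scope.

False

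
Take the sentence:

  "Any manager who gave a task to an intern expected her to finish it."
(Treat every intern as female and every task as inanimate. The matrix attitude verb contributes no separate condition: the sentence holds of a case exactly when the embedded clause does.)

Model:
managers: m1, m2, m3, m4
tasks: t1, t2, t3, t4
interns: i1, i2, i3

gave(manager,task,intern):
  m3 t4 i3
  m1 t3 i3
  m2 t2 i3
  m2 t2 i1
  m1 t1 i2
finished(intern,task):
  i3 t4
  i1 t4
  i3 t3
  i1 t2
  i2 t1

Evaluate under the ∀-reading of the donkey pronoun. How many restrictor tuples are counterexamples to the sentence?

1

"her" takes "an intern" as antecedent and "it" takes "a task"; both are donkey pronouns co-varying with the restrictor.
Strong reading: for every (m,t,i) with gave(m,t,i), finished(i,t).
Restrictor triples: (m1,t1,i2)→finished(i2,t1) ✓  (m1,t3,i3)→finished(i3,t3) ✓  (m2,t2,i1)→finished(i1,t2) ✓  (m2,t2,i3)→finished(i3,t2) ✗  (m3,t4,i3)→finished(i3,t4) ✓
Counterexamples (restrictor triples failing the scope): 1.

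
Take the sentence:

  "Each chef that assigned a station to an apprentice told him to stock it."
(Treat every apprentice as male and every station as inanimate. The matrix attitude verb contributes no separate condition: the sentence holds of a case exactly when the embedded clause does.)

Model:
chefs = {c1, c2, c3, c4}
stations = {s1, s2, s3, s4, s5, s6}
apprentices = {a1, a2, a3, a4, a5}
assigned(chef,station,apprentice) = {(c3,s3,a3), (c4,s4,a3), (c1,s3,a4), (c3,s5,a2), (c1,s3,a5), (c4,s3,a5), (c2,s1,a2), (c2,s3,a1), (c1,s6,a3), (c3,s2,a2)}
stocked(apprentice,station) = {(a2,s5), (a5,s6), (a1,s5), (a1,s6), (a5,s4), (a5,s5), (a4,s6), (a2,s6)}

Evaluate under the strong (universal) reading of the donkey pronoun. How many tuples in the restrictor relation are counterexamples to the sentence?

"him" takes "an apprentice" as antecedent and "it" takes "a station"; both are donkey pronouns co-varying with the restrictor.
Strong reading: for every (c,s,a) with assigned(c,s,a), stocked(a,s).
Restrictor triples: (c1,s3,a4)→stocked(a4,s3) ✗  (c1,s3,a5)→stocked(a5,s3) ✗  (c1,s6,a3)→stocked(a3,s6) ✗  (c2,s1,a2)→stocked(a2,s1) ✗  (c2,s3,a1)→stocked(a1,s3) ✗  (c3,s2,a2)→stocked(a2,s2) ✗  (c3,s3,a3)→stocked(a3,s3) ✗  (c3,s5,a2)→stocked(a2,s5) ✓  (c4,s3,a5)→stocked(a5,s3) ✗  (c4,s4,a3)→stocked(a3,s4) ✗
Counterexamples (restrictor triples failing the scope): 9.

9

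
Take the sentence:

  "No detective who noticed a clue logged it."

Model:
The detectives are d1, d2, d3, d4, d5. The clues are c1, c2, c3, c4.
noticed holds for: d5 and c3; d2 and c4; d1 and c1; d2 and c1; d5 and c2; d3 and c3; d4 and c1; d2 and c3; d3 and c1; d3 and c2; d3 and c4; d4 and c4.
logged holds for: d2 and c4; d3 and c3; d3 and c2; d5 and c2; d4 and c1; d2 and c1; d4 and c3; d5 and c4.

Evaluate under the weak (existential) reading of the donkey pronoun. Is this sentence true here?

"it" takes "a clue" as antecedent — a donkey pronoun bound across the clause boundary.
Truth condition: for no (d,c) with noticed(d,c) does logged(d,c) hold.
Restrictor pairs — does the scope hold? (d1,c1):fails  (d2,c1):holds  (d2,c3):fails  (d2,c4):holds  (d3,c1):fails  (d3,c2):holds  (d3,c3):holds  (d3,c4):fails  (d4,c1):holds  (d4,c4):fails  (d5,c2):holds  (d5,c3):fails
Scope holds for 6 pair(s), so the sentence is false.

False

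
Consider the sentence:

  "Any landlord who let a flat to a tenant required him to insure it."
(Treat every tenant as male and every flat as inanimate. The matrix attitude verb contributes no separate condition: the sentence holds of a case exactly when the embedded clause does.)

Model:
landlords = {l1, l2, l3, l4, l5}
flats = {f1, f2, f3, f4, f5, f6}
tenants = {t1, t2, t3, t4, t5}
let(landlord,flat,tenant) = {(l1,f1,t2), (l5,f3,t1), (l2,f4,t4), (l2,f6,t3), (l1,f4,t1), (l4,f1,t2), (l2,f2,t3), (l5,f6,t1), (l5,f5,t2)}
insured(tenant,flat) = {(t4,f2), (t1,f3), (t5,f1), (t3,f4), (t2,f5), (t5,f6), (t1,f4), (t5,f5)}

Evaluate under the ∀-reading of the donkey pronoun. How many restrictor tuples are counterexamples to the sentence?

"him" takes "a tenant" as antecedent and "it" takes "a flat"; both are donkey pronouns co-varying with the restrictor.
Strong reading: for every (l,f,t) with let(l,f,t), insured(t,f).
Restrictor triples: (l1,f1,t2)→insured(t2,f1) ✗  (l1,f4,t1)→insured(t1,f4) ✓  (l2,f2,t3)→insured(t3,f2) ✗  (l2,f4,t4)→insured(t4,f4) ✗  (l2,f6,t3)→insured(t3,f6) ✗  (l4,f1,t2)→insured(t2,f1) ✗  (l5,f3,t1)→insured(t1,f3) ✓  (l5,f5,t2)→insured(t2,f5) ✓  (l5,f6,t1)→insured(t1,f6) ✗
Counterexamples (restrictor triples failing the scope): 6.

6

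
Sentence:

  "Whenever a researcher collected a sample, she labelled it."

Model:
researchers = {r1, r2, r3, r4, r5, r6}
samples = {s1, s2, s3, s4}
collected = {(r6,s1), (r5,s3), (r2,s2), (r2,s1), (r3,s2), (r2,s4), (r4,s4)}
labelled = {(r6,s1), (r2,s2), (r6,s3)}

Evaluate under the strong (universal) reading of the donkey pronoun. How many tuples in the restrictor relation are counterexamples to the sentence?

"it" takes "a sample" as antecedent — a donkey pronoun bound across the clause boundary.
Strong reading: for every (r,s) with collected(r,s), labelled(r,s).
Restrictor pairs: (r2,s1) ✗  (r2,s2) ✓  (r2,s4) ✗  (r3,s2) ✗  (r4,s4) ✗  (r5,s3) ✗  (r6,s1) ✓
Counterexamples (restrictor pairs failing the scope): 5.

5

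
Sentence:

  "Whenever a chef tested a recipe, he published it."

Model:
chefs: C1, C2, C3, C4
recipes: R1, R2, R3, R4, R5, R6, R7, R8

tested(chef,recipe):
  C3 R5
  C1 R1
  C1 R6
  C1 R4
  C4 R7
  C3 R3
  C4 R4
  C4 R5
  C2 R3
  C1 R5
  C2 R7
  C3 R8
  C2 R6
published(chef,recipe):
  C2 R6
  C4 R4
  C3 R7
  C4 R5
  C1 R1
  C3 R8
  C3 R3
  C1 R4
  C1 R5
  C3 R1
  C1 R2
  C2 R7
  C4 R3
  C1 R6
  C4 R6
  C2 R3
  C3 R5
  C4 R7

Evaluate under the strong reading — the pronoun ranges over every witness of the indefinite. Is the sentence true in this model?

True

"it" takes "a recipe" as antecedent — a donkey pronoun bound across the clause boundary.
Strong reading: for every (c,r) with tested(c,r), published(c,r).
Restrictor pairs: (C1,R1) ✓  (C1,R4) ✓  (C1,R5) ✓  (C1,R6) ✓  (C2,R3) ✓  (C2,R6) ✓  (C2,R7) ✓  (C3,R3) ✓  (C3,R5) ✓  (C3,R8) ✓  (C4,R4) ✓  (C4,R5) ✓  (C4,R7) ✓
Every restrictor pair satisfies the scope.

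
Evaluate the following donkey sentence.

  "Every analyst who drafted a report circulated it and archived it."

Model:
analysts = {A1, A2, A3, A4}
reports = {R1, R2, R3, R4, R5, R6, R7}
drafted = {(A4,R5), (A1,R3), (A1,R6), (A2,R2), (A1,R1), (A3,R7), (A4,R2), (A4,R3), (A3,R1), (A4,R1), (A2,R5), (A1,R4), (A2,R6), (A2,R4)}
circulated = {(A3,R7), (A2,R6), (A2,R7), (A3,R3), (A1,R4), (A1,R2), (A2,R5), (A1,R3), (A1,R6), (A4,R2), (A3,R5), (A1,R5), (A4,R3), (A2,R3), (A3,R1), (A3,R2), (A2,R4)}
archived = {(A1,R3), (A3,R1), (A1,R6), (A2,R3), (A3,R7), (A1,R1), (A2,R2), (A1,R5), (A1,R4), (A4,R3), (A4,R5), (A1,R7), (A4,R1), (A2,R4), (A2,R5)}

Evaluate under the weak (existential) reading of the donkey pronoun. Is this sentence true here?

"it" takes "a report" as antecedent — a donkey pronoun bound across the clause boundary.
Weak reading: every analyst a with some drafted-report has at least one drafted-report r such that circulated(a,r) ∧ archived(a,r).
Per analyst: A1:✓  A2:✓  A3:✓  A4:✓
Every analyst in the restrictor has a witness.

True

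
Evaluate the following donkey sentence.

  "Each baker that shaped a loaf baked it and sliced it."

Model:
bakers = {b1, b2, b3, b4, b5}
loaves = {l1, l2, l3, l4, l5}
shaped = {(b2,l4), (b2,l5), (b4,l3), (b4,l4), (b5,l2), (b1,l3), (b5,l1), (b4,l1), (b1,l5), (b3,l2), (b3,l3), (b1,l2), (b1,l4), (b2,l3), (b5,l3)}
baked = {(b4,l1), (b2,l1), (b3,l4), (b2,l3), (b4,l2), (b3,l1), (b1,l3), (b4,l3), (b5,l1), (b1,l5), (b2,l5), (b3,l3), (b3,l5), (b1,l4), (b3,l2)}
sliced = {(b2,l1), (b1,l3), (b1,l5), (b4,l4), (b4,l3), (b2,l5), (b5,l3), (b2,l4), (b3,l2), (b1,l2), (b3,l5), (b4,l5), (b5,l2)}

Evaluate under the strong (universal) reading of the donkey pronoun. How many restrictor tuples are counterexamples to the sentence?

"it" takes "a loaf" as antecedent — a donkey pronoun bound across the clause boundary.
Strong reading: for every (b,l) with shaped(b,l), baked(b,l) ∧ sliced(b,l).
Restrictor pairs: (b1,l2) ✗  (b1,l3) ✓  (b1,l4) ✗  (b1,l5) ✓  (b2,l3) ✗  (b2,l4) ✗  (b2,l5) ✓  (b3,l2) ✓  (b3,l3) ✗  (b4,l1) ✗  (b4,l3) ✓  (b4,l4) ✗  (b5,l1) ✗  (b5,l2) ✗  (b5,l3) ✗
Counterexamples (restrictor pairs failing the scope): 10.

10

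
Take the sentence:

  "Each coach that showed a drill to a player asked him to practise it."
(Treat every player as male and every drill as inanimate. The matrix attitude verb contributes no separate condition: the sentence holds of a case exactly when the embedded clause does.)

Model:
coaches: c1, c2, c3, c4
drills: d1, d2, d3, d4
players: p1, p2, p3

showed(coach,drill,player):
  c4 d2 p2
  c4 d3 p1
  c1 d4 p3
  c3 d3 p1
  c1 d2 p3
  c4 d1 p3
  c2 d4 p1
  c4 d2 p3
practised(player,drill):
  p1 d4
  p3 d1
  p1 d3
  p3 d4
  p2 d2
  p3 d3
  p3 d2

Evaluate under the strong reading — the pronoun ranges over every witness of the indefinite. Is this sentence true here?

True

"him" takes "a player" as antecedent and "it" takes "a drill"; both are donkey pronouns co-varying with the restrictor.
Strong reading: for every (c,d,p) with showed(c,d,p), practised(p,d).
Restrictor triples: (c1,d2,p3)→practised(p3,d2) ✓  (c1,d4,p3)→practised(p3,d4) ✓  (c2,d4,p1)→practised(p1,d4) ✓  (c3,d3,p1)→practised(p1,d3) ✓  (c4,d1,p3)→practised(p3,d1) ✓  (c4,d2,p2)→practised(p2,d2) ✓  (c4,d2,p3)→practised(p3,d2) ✓  (c4,d3,p1)→practised(p1,d3) ✓
Every restrictor triple satisfies the scope.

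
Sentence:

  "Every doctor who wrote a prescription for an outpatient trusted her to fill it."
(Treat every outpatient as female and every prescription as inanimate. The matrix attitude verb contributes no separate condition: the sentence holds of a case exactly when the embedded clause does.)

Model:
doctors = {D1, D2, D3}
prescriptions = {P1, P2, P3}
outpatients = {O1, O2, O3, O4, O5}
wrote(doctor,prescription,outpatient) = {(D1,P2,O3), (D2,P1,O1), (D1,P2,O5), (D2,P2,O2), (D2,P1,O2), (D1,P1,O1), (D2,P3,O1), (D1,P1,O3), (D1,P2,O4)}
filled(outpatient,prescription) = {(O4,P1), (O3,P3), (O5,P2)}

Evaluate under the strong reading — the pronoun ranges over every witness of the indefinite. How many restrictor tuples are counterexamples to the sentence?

8

"her" takes "an outpatient" as antecedent and "it" takes "a prescription"; both are donkey pronouns co-varying with the restrictor.
Strong reading: for every (d,p,o) with wrote(d,p,o), filled(o,p).
Restrictor triples: (D1,P1,O1)→filled(O1,P1) ✗  (D1,P1,O3)→filled(O3,P1) ✗  (D1,P2,O3)→filled(O3,P2) ✗  (D1,P2,O4)→filled(O4,P2) ✗  (D1,P2,O5)→filled(O5,P2) ✓  (D2,P1,O1)→filled(O1,P1) ✗  (D2,P1,O2)→filled(O2,P1) ✗  (D2,P2,O2)→filled(O2,P2) ✗  (D2,P3,O1)→filled(O1,P3) ✗
Counterexamples (restrictor triples failing the scope): 8.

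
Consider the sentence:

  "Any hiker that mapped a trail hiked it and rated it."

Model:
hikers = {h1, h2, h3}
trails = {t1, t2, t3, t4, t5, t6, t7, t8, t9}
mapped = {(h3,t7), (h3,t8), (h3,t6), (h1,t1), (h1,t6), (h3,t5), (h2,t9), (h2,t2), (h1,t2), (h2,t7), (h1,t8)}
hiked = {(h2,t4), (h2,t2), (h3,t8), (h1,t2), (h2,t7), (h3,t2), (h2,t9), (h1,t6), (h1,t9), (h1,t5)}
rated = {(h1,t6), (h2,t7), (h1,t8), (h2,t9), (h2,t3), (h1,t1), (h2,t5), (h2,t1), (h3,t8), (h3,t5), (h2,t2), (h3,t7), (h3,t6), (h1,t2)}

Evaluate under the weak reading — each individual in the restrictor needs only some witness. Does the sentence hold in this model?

True

"it" takes "a trail" as antecedent — a donkey pronoun bound across the clause boundary.
Weak reading: every hiker h with some mapped-trail has at least one mapped-trail t such that hiked(h,t) ∧ rated(h,t).
Per hiker: h1:✓  h2:✓  h3:✓
Every hiker in the restrictor has a witness.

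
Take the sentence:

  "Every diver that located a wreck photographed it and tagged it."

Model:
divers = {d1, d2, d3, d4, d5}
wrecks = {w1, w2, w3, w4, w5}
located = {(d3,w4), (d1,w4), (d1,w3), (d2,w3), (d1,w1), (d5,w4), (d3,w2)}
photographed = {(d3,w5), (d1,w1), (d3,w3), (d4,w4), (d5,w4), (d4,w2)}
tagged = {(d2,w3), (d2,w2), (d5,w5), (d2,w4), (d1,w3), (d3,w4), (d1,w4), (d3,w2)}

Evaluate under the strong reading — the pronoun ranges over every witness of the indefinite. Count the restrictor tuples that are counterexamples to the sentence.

"it" takes "a wreck" as antecedent — a donkey pronoun bound across the clause boundary.
Strong reading: for every (d,w) with located(d,w), photographed(d,w) ∧ tagged(d,w).
Restrictor pairs: (d1,w1) ✗  (d1,w3) ✗  (d1,w4) ✗  (d2,w3) ✗  (d3,w2) ✗  (d3,w4) ✗  (d5,w4) ✗
Counterexamples (restrictor pairs failing the scope): 7.

7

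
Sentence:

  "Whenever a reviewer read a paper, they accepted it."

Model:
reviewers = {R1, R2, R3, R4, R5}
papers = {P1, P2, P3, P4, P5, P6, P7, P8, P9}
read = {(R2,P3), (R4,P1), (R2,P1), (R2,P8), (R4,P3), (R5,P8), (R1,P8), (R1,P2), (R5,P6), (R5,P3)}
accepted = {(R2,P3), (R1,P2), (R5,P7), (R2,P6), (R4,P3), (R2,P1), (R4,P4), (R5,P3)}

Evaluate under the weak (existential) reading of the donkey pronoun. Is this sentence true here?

"it" takes "a paper" as antecedent — a donkey pronoun bound across the clause boundary.
Weak reading: every reviewer r with some read-paper has at least one read-paper p such that accepted(r,p).
Per reviewer: R1:✓  R2:✓  R4:✓  R5:✓
Every reviewer in the restrictor has a witness.

True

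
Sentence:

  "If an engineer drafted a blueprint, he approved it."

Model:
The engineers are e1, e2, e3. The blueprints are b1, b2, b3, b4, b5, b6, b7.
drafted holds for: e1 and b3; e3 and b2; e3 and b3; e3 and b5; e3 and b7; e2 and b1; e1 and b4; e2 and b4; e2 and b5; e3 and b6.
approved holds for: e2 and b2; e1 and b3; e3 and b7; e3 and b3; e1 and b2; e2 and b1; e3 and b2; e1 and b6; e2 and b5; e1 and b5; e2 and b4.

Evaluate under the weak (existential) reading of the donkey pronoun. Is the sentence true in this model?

True

"it" takes "a blueprint" as antecedent — a donkey pronoun bound across the clause boundary.
Weak reading: every engineer e with some drafted-blueprint has at least one drafted-blueprint b such that approved(e,b).
Per engineer: e1:✓  e2:✓  e3:✓
Every engineer in the restrictor has a witness.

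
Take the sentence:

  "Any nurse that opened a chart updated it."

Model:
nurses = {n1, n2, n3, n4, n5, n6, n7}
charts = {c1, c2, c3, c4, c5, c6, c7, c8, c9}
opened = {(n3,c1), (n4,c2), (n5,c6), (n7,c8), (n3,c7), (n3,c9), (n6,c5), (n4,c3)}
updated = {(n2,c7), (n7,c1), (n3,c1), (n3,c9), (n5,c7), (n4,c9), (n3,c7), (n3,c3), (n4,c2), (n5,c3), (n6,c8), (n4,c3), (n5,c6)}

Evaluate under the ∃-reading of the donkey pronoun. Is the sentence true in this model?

False

"it" takes "a chart" as antecedent — a donkey pronoun bound across the clause boundary.
Weak reading: every nurse n with some opened-chart has at least one opened-chart c such that updated(n,c).
Per nurse: n3:✓  n4:✓  n5:✓  n6:✗  n7:✗
n6 has no witness among its opened-charts.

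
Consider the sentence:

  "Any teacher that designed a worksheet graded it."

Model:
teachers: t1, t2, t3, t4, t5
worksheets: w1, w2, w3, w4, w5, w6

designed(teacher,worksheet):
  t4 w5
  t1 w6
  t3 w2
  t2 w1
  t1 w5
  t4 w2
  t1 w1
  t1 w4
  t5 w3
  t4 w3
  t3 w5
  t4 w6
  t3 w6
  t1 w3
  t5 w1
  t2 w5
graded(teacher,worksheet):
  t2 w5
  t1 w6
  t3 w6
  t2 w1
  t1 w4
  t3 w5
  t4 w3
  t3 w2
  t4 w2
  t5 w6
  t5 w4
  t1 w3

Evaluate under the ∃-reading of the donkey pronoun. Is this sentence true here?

"it" takes "a worksheet" as antecedent — a donkey pronoun bound across the clause boundary.
Weak reading: every teacher t with some designed-worksheet has at least one designed-worksheet w such that graded(t,w).
Per teacher: t1:✓  t2:✓  t3:✓  t4:✓  t5:✗
t5 has no witness among its designed-worksheets.

False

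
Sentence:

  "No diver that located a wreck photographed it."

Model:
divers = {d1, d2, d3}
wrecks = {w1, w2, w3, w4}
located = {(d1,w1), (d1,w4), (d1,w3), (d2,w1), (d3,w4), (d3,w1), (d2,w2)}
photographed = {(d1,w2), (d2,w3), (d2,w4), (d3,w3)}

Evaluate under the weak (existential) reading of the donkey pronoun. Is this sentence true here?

"it" takes "a wreck" as antecedent — a donkey pronoun bound across the clause boundary.
Truth condition: for no (d,w) with located(d,w) does photographed(d,w) hold.
Restrictor pairs — does the scope hold? (d1,w1):fails  (d1,w3):fails  (d1,w4):fails  (d2,w1):fails  (d2,w2):fails  (d3,w1):fails  (d3,w4):fails
Scope holds for no restrictor pair, so the sentence is true.

True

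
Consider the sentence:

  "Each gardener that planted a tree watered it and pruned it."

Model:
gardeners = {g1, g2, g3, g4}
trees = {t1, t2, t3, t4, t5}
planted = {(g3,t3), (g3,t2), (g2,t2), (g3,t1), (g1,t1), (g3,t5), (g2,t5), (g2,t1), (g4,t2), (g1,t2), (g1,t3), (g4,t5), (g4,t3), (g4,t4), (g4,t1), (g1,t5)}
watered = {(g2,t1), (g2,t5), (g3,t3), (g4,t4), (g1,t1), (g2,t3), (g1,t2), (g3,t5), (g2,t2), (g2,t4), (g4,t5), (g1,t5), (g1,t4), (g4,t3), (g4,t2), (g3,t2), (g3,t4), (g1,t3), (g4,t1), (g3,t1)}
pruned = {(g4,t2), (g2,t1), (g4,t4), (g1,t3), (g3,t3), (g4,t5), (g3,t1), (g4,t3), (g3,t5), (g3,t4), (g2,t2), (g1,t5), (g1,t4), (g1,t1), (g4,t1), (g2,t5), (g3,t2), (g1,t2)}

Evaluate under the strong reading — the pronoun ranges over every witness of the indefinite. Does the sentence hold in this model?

"it" takes "a tree" as antecedent — a donkey pronoun bound across the clause boundary.
Strong reading: for every (g,t) with planted(g,t), watered(g,t) ∧ pruned(g,t).
Restrictor pairs: (g1,t1) ✓  (g1,t2) ✓  (g1,t3) ✓  (g1,t5) ✓  (g2,t1) ✓  (g2,t2) ✓  (g2,t5) ✓  (g3,t1) ✓  (g3,t2) ✓  (g3,t3) ✓  (g3,t5) ✓  (g4,t1) ✓  (g4,t2) ✓  (g4,t3) ✓  (g4,t4) ✓  (g4,t5) ✓
Every restrictor pair satisfies the scope.

True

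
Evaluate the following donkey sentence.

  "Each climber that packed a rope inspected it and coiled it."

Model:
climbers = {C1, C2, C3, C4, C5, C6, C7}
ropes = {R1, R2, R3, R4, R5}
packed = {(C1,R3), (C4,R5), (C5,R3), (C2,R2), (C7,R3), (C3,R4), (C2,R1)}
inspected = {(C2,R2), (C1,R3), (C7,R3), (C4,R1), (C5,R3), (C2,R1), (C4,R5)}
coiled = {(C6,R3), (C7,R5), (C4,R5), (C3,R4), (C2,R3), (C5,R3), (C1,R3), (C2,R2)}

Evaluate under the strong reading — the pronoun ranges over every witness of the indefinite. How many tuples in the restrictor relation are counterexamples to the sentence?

"it" takes "a rope" as antecedent — a donkey pronoun bound across the clause boundary.
Strong reading: for every (c,r) with packed(c,r), inspected(c,r) ∧ coiled(c,r).
Restrictor pairs: (C1,R3) ✓  (C2,R1) ✗  (C2,R2) ✓  (C3,R4) ✗  (C4,R5) ✓  (C5,R3) ✓  (C7,R3) ✗
Counterexamples (restrictor pairs failing the scope): 3.

3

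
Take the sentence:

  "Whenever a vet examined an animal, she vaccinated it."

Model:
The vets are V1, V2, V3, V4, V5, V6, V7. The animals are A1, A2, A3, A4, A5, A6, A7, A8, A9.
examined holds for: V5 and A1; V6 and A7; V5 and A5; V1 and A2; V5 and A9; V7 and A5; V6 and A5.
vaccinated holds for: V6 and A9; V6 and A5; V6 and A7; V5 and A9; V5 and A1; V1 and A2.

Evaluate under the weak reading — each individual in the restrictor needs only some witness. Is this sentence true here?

False

"it" takes "an animal" as antecedent — a donkey pronoun bound across the clause boundary.
Weak reading: every vet v with some examined-animal has at least one examined-animal a such that vaccinated(v,a).
Per vet: V1:✓  V5:✓  V6:✓  V7:✗
V7 has no witness among its examined-animals.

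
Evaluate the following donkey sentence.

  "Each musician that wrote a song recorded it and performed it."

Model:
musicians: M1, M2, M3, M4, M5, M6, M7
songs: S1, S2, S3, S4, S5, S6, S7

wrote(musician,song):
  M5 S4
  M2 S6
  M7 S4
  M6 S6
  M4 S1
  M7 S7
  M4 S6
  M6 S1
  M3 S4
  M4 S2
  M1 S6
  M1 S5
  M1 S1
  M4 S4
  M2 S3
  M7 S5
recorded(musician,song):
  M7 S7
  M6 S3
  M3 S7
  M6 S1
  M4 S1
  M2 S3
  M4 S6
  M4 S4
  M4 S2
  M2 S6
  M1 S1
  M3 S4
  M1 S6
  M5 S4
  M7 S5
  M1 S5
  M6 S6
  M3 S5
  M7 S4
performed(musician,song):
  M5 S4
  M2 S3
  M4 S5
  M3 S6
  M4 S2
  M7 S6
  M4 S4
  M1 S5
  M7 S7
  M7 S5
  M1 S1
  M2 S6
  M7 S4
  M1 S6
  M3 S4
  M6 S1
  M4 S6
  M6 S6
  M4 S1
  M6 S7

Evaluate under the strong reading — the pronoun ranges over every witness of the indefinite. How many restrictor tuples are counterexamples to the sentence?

0

"it" takes "a song" as antecedent — a donkey pronoun bound across the clause boundary.
Strong reading: for every (m,s) with wrote(m,s), recorded(m,s) ∧ performed(m,s).
Restrictor pairs: (M1,S1) ✓  (M1,S5) ✓  (M1,S6) ✓  (M2,S3) ✓  (M2,S6) ✓  (M3,S4) ✓  (M4,S1) ✓  (M4,S2) ✓  (M4,S4) ✓  (M4,S6) ✓  (M5,S4) ✓  (M6,S1) ✓  (M6,S6) ✓  (M7,S4) ✓  (M7,S5) ✓  (M7,S7) ✓
Counterexamples (restrictor pairs failing the scope): 0.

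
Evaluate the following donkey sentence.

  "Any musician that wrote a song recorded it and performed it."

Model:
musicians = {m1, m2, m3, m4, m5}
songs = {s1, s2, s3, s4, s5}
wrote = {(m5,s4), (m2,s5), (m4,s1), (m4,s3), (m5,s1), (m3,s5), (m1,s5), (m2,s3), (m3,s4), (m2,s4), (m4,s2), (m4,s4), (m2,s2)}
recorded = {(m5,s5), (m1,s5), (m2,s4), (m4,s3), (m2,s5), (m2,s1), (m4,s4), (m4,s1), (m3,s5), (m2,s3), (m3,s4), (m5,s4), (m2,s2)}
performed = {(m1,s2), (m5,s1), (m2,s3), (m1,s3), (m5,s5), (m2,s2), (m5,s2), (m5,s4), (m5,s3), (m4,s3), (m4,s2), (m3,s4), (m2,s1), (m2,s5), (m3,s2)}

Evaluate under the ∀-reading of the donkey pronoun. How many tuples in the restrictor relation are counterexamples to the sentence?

7

"it" takes "a song" as antecedent — a donkey pronoun bound across the clause boundary.
Strong reading: for every (m,s) with wrote(m,s), recorded(m,s) ∧ performed(m,s).
Restrictor pairs: (m1,s5) ✗  (m2,s2) ✓  (m2,s3) ✓  (m2,s4) ✗  (m2,s5) ✓  (m3,s4) ✓  (m3,s5) ✗  (m4,s1) ✗  (m4,s2) ✗  (m4,s3) ✓  (m4,s4) ✗  (m5,s1) ✗  (m5,s4) ✓
Counterexamples (restrictor pairs failing the scope): 7.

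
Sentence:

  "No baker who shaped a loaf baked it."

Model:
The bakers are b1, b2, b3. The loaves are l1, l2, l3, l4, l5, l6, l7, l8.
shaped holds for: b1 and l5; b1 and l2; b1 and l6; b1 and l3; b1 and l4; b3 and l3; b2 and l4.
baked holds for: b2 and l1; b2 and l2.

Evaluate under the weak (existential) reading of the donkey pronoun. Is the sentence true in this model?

True

"it" takes "a loaf" as antecedent — a donkey pronoun bound across the clause boundary.
Truth condition: for no (b,l) with shaped(b,l) does baked(b,l) hold.
Restrictor pairs — does the scope hold? (b1,l2):fails  (b1,l3):fails  (b1,l4):fails  (b1,l5):fails  (b1,l6):fails  (b2,l4):fails  (b3,l3):fails
Scope holds for no restrictor pair, so the sentence is true.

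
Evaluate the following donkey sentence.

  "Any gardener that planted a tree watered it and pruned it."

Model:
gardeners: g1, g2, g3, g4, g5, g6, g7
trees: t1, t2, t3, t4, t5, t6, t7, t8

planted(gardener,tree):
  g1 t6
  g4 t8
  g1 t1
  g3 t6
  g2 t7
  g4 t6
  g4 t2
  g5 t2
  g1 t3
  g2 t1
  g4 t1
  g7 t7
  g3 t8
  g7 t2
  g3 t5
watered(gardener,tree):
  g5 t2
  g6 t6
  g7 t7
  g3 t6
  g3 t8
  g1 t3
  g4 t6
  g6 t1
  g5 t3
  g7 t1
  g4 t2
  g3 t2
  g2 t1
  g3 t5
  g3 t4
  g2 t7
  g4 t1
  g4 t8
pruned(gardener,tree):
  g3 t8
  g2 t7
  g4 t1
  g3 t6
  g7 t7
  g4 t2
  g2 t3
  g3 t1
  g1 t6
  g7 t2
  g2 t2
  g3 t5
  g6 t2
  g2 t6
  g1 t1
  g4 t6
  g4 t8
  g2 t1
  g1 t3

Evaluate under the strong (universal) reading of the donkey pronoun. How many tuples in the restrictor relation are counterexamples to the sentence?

"it" takes "a tree" as antecedent — a donkey pronoun bound across the clause boundary.
Strong reading: for every (g,t) with planted(g,t), watered(g,t) ∧ pruned(g,t).
Restrictor pairs: (g1,t1) ✗  (g1,t3) ✓  (g1,t6) ✗  (g2,t1) ✓  (g2,t7) ✓  (g3,t5) ✓  (g3,t6) ✓  (g3,t8) ✓  (g4,t1) ✓  (g4,t2) ✓  (g4,t6) ✓  (g4,t8) ✓  (g5,t2) ✗  (g7,t2) ✗  (g7,t7) ✓
Counterexamples (restrictor pairs failing the scope): 4.

4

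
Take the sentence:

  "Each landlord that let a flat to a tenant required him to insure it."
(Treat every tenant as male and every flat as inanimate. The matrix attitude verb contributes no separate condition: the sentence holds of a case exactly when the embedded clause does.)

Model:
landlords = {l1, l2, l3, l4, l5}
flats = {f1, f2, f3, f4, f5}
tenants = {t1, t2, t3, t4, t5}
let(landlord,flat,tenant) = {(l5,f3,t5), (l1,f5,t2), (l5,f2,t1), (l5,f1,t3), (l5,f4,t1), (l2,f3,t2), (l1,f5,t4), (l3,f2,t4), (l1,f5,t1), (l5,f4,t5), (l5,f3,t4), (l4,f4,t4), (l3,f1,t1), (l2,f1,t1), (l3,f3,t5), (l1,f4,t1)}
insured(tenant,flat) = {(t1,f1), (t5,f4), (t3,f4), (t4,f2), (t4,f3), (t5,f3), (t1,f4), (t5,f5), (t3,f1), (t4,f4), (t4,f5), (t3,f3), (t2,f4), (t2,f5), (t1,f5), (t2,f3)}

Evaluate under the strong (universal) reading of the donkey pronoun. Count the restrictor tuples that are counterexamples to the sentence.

"him" takes "a tenant" as antecedent and "it" takes "a flat"; both are donkey pronouns co-varying with the restrictor.
Strong reading: for every (l,f,t) with let(l,f,t), insured(t,f).
Restrictor triples: (l1,f4,t1)→insured(t1,f4) ✓  (l1,f5,t1)→insured(t1,f5) ✓  (l1,f5,t2)→insured(t2,f5) ✓  (l1,f5,t4)→insured(t4,f5) ✓  (l2,f1,t1)→insured(t1,f1) ✓  (l2,f3,t2)→insured(t2,f3) ✓  (l3,f1,t1)→insured(t1,f1) ✓  (l3,f2,t4)→insured(t4,f2) ✓  (l3,f3,t5)→insured(t5,f3) ✓  (l4,f4,t4)→insured(t4,f4) ✓  (l5,f1,t3)→insured(t3,f1) ✓  (l5,f2,t1)→insured(t1,f2) ✗  (l5,f3,t4)→insured(t4,f3) ✓  (l5,f3,t5)→insured(t5,f3) ✓  (l5,f4,t1)→insured(t1,f4) ✓  (l5,f4,t5)→insured(t5,f4) ✓
Counterexamples (restrictor triples failing the scope): 1.

1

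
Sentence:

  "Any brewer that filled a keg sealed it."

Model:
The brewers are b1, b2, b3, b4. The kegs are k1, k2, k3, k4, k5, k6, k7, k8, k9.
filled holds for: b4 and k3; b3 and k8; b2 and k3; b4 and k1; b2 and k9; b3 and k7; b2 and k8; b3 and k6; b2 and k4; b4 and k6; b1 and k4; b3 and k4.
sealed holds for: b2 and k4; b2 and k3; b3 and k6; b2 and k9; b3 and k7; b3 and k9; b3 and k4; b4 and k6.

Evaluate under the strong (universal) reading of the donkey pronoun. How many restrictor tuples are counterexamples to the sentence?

"it" takes "a keg" as antecedent — a donkey pronoun bound across the clause boundary.
Strong reading: for every (b,k) with filled(b,k), sealed(b,k).
Restrictor pairs: (b1,k4) ✗  (b2,k3) ✓  (b2,k4) ✓  (b2,k8) ✗  (b2,k9) ✓  (b3,k4) ✓  (b3,k6) ✓  (b3,k7) ✓  (b3,k8) ✗  (b4,k1) ✗  (b4,k3) ✗  (b4,k6) ✓
Counterexamples (restrictor pairs failing the scope): 5.

5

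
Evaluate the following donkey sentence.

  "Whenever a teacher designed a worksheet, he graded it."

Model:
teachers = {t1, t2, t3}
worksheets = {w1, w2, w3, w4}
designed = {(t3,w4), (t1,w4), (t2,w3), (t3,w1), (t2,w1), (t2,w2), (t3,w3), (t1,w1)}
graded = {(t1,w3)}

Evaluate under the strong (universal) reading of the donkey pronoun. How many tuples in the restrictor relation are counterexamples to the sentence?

8

"it" takes "a worksheet" as antecedent — a donkey pronoun bound across the clause boundary.
Strong reading: for every (t,w) with designed(t,w), graded(t,w).
Restrictor pairs: (t1,w1) ✗  (t1,w4) ✗  (t2,w1) ✗  (t2,w2) ✗  (t2,w3) ✗  (t3,w1) ✗  (t3,w3) ✗  (t3,w4) ✗
Counterexamples (restrictor pairs failing the scope): 8.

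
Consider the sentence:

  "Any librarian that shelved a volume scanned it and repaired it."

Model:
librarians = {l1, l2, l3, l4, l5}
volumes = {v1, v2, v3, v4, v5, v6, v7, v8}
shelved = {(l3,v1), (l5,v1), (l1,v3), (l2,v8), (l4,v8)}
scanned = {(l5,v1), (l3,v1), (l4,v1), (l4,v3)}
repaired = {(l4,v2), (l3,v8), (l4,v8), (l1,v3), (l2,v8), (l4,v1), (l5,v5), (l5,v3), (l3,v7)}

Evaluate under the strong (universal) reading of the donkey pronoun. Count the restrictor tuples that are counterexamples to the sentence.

5

"it" takes "a volume" as antecedent — a donkey pronoun bound across the clause boundary.
Strong reading: for every (l,v) with shelved(l,v), scanned(l,v) ∧ repaired(l,v).
Restrictor pairs: (l1,v3) ✗  (l2,v8) ✗  (l3,v1) ✗  (l4,v8) ✗  (l5,v1) ✗
Counterexamples (restrictor pairs failing the scope): 5.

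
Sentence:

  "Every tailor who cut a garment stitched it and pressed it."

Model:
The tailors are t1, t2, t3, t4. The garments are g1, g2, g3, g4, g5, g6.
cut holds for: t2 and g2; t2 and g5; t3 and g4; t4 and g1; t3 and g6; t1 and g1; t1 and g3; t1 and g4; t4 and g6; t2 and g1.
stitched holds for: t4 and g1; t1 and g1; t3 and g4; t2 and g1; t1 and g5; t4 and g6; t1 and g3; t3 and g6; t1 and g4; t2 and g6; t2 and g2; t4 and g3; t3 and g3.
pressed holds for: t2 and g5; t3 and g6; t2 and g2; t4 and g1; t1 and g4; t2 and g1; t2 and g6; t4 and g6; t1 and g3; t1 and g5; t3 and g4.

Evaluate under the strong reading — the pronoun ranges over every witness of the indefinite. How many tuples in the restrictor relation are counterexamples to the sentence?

2

"it" takes "a garment" as antecedent — a donkey pronoun bound across the clause boundary.
Strong reading: for every (t,g) with cut(t,g), stitched(t,g) ∧ pressed(t,g).
Restrictor pairs: (t1,g1) ✗  (t1,g3) ✓  (t1,g4) ✓  (t2,g1) ✓  (t2,g2) ✓  (t2,g5) ✗  (t3,g4) ✓  (t3,g6) ✓  (t4,g1) ✓  (t4,g6) ✓
Counterexamples (restrictor pairs failing the scope): 2.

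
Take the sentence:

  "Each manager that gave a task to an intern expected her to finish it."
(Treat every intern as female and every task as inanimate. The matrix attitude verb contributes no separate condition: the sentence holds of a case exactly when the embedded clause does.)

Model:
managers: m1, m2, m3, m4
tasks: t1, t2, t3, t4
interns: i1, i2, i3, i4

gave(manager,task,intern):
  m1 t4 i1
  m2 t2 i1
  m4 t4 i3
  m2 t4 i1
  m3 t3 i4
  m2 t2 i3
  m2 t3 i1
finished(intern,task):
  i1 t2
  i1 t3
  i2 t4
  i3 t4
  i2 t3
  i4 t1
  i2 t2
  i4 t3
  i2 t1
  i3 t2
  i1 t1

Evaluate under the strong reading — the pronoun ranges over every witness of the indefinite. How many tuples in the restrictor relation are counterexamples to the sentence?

"her" takes "an intern" as antecedent and "it" takes "a task"; both are donkey pronouns co-varying with the restrictor.
Strong reading: for every (m,t,i) with gave(m,t,i), finished(i,t).
Restrictor triples: (m1,t4,i1)→finished(i1,t4) ✗  (m2,t2,i1)→finished(i1,t2) ✓  (m2,t2,i3)→finished(i3,t2) ✓  (m2,t3,i1)→finished(i1,t3) ✓  (m2,t4,i1)→finished(i1,t4) ✗  (m3,t3,i4)→finished(i4,t3) ✓  (m4,t4,i3)→finished(i3,t4) ✓
Counterexamples (restrictor triples failing the scope): 2.

2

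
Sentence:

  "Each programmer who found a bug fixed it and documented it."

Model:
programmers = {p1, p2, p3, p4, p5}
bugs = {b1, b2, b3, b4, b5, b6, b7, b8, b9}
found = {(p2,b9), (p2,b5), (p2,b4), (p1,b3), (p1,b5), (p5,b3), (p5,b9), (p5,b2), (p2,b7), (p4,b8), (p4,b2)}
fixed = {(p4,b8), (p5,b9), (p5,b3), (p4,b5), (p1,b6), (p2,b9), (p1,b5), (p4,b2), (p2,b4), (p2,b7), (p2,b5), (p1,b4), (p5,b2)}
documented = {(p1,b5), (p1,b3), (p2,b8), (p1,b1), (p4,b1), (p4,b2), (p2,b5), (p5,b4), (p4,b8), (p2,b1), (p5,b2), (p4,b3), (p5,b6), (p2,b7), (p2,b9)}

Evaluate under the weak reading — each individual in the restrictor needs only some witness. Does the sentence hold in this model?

True

"it" takes "a bug" as antecedent — a donkey pronoun bound across the clause boundary.
Weak reading: every programmer p with some found-bug has at least one found-bug b such that fixed(p,b) ∧ documented(p,b).
Per programmer: p1:✓  p2:✓  p4:✓  p5:✓
Every programmer in the restrictor has a witness.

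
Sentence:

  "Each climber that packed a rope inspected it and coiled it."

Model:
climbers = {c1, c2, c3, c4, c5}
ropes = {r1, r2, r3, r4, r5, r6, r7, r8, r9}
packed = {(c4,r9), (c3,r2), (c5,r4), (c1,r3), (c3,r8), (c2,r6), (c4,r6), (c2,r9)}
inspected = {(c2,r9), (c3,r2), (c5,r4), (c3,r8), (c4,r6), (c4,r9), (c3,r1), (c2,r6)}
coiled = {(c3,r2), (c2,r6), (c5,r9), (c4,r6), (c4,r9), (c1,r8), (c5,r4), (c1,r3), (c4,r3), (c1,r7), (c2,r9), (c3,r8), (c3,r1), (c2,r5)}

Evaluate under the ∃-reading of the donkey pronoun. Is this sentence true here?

False

"it" takes "a rope" as antecedent — a donkey pronoun bound across the clause boundary.
Weak reading: every climber c with some packed-rope has at least one packed-rope r such that inspected(c,r) ∧ coiled(c,r).
Per climber: c1:✗  c2:✓  c3:✓  c4:✓  c5:✓
c1 has no witness among its packed-ropes.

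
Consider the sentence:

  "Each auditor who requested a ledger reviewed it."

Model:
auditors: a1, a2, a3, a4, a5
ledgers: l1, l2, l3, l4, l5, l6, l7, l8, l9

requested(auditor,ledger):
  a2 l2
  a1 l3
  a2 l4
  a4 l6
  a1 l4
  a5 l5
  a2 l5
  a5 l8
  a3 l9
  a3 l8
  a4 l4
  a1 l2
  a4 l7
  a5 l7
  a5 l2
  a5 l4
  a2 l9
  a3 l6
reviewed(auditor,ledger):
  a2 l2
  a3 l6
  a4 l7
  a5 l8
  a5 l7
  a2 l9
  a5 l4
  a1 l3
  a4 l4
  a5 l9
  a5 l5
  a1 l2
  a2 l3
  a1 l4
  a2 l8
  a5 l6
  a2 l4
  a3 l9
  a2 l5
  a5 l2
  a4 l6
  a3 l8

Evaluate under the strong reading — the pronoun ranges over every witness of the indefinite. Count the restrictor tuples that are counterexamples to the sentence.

0

"it" takes "a ledger" as antecedent — a donkey pronoun bound across the clause boundary.
Strong reading: for every (a,l) with requested(a,l), reviewed(a,l).
Restrictor pairs: (a1,l2) ✓  (a1,l3) ✓  (a1,l4) ✓  (a2,l2) ✓  (a2,l4) ✓  (a2,l5) ✓  (a2,l9) ✓  (a3,l6) ✓  (a3,l8) ✓  (a3,l9) ✓  (a4,l4) ✓  (a4,l6) ✓  (a4,l7) ✓  (a5,l2) ✓  (a5,l4) ✓  (a5,l5) ✓  (a5,l7) ✓  (a5,l8) ✓
Counterexamples (restrictor pairs failing the scope): 0.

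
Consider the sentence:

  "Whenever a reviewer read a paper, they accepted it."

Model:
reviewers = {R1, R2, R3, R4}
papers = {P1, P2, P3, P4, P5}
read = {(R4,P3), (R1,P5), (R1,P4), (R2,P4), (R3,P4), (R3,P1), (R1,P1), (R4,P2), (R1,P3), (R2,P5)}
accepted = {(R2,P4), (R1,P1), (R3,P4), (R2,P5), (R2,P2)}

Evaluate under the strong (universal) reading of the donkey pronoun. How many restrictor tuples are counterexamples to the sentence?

6

"it" takes "a paper" as antecedent — a donkey pronoun bound across the clause boundary.
Strong reading: for every (r,p) with read(r,p), accepted(r,p).
Restrictor pairs: (R1,P1) ✓  (R1,P3) ✗  (R1,P4) ✗  (R1,P5) ✗  (R2,P4) ✓  (R2,P5) ✓  (R3,P1) ✗  (R3,P4) ✓  (R4,P2) ✗  (R4,P3) ✗
Counterexamples (restrictor pairs failing the scope): 6.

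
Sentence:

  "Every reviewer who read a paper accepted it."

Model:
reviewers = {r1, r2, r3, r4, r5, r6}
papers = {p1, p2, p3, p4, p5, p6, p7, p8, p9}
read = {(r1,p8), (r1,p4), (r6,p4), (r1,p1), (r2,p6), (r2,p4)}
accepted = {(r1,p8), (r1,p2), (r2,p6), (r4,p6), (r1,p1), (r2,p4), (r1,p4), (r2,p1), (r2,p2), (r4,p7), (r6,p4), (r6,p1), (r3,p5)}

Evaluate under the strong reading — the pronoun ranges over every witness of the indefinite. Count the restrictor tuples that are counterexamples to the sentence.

0

"it" takes "a paper" as antecedent — a donkey pronoun bound across the clause boundary.
Strong reading: for every (r,p) with read(r,p), accepted(r,p).
Restrictor pairs: (r1,p1) ✓  (r1,p4) ✓  (r1,p8) ✓  (r2,p4) ✓  (r2,p6) ✓  (r6,p4) ✓
Counterexamples (restrictor pairs failing the scope): 0.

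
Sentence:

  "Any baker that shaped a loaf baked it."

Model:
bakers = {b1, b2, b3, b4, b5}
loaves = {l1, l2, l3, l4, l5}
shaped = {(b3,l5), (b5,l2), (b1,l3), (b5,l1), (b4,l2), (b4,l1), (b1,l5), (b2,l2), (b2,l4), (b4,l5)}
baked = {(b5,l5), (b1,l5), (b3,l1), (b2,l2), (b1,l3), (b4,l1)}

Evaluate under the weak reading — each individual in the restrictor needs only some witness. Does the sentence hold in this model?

False

"it" takes "a loaf" as antecedent — a donkey pronoun bound across the clause boundary.
Weak reading: every baker b with some shaped-loaf has at least one shaped-loaf l such that baked(b,l).
Per baker: b1:✓  b2:✓  b3:✗  b4:✓  b5:✗
b3 has no witness among its shaped-loaves.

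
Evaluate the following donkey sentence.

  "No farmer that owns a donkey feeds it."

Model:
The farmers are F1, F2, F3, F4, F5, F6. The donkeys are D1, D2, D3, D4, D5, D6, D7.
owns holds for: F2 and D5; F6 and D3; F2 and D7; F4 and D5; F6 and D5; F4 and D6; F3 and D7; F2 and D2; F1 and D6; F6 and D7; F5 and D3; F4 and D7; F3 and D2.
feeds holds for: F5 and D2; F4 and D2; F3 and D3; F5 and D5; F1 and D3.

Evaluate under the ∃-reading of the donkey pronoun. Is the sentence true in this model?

"it" takes "a donkey" as antecedent — a donkey pronoun bound across the clause boundary.
Truth condition: for no (f,d) with owns(f,d) does feeds(f,d) hold.
Restrictor pairs — does the scope hold? (F1,D6):fails  (F2,D2):fails  (F2,D5):fails  (F2,D7):fails  (F3,D2):fails  (F3,D7):fails  (F4,D5):fails  (F4,D6):fails  (F4,D7):fails  (F5,D3):fails  (F6,D3):fails  (F6,D5):fails  (F6,D7):fails
Scope holds for no restrictor pair, so the sentence is true.

True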